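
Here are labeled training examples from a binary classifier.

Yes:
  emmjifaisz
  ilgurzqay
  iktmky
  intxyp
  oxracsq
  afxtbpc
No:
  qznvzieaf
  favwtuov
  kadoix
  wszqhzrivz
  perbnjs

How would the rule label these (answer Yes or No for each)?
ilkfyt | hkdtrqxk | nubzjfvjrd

Looking at the examples, the only property every 'Yes' case has and every 'No' case lacks is: starts with a vowel.
Yes: ilkfyt, since starts with 'i'.
No: hkdtrqxk, since starts with 'h'.
No: nubzjfvjrd, since starts with 'n'.

Yes, No, No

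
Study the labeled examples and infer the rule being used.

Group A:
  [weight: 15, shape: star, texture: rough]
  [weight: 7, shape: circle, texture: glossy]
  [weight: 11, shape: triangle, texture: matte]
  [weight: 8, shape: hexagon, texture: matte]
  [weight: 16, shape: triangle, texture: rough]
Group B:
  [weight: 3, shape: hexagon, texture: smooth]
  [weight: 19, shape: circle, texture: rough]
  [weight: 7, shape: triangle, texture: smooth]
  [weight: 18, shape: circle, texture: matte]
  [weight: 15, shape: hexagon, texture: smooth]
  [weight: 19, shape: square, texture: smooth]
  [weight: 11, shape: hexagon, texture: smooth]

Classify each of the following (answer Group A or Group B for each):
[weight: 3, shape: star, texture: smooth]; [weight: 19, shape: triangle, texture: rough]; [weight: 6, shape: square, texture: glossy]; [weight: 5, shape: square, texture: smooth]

Group B, Group B, Group A, Group B

All 'Group A' examples share one property — texture is not smooth AND weight ≤ 16 — and every 'Group B' example lacks it.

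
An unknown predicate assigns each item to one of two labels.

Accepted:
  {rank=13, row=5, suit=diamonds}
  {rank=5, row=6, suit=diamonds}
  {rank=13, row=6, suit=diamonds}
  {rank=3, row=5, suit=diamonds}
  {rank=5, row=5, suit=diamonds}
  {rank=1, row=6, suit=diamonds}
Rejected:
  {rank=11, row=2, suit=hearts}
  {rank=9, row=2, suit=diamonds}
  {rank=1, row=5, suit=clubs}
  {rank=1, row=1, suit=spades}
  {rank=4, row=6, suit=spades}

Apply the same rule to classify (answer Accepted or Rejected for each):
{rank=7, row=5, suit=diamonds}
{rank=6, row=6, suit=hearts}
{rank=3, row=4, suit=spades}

Accepted, Rejected, Rejected

The simplest hypothesis consistent with all the labels is: suit is diamonds AND row ≥ 5.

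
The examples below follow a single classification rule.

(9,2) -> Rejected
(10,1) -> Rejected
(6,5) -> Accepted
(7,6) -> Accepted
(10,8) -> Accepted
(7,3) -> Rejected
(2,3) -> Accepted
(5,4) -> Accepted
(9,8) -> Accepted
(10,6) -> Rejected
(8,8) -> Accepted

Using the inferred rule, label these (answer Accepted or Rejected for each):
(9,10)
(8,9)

Accepted, Accepted

All 'Accepted' examples share one property — |first − second| ≤ 2 — and every 'Rejected' example lacks it.
(9,10): |9−10| = 1 — matches, so Accepted.
(8,9): |8−9| = 1 — matches, so Accepted.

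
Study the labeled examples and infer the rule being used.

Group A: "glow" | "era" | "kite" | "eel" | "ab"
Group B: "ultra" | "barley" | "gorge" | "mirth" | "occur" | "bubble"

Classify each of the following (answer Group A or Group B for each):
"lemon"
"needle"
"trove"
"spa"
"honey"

'Group A' ⟺ length ≤ 4.
Group B: "lemon", since length 5.
Group B: "needle", since length 6.
Group B: "trove", since length 5.
Group A: "spa", since length 3.
Group B: "honey", since length 5.

Group B, Group B, Group B, Group A, Group B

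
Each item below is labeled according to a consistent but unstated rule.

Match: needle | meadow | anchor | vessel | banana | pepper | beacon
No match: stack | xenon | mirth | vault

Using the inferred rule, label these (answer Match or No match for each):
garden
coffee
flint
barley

One predicate separates the groups cleanly: even length.
garden: Match (length 6).
coffee: Match (length 6).
flint: No match (length 5).
barley: Match (length 6).

Match, Match, No match, Match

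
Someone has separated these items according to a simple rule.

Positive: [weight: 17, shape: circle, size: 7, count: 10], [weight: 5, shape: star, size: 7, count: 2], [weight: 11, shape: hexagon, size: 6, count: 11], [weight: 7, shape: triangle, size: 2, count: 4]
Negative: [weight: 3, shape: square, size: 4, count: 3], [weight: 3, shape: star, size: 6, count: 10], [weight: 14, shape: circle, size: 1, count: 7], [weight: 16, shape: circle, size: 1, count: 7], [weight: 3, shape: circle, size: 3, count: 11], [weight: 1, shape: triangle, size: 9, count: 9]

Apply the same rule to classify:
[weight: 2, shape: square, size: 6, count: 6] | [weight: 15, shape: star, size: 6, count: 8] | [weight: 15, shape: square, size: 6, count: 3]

The distinguishing property — weight ≥ 5 AND size ≥ 2 — holds for all the 'Positive' cases and none of the 'Negative' cases.
[weight: 2, shape: square, size: 6, count: 6] → weight = 2, size = 6 → Negative.
[weight: 15, shape: star, size: 6, count: 8] → weight = 15, size = 6 → Positive.
[weight: 15, shape: square, size: 6, count: 3] → weight = 15, size = 6 → Positive.

Negative, Positive, Positive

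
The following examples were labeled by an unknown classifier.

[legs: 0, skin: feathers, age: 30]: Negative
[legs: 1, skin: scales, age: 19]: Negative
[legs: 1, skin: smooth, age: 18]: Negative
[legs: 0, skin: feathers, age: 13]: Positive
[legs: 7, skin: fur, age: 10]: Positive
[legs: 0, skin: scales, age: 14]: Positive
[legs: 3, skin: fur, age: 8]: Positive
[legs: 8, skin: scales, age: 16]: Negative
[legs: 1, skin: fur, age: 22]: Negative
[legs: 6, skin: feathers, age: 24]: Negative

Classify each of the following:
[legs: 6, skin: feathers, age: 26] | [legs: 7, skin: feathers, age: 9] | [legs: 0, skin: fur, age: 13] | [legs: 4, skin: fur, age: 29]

Negative, Positive, Positive, Negative

The distinguishing property — age ≤ 14 — holds for all the 'Positive' cases and none of the 'Negative' cases.
[legs: 6, skin: feathers, age: 26]: age = 26 — doesn't qualify, so Negative. [legs: 7, skin: feathers, age: 9]: age = 9 — fits, so Positive. [legs: 0, skin: fur, age: 13]: age = 13 — fits, so Positive. [legs: 4, skin: fur, age: 29]: age = 29 — doesn't qualify, so Negative.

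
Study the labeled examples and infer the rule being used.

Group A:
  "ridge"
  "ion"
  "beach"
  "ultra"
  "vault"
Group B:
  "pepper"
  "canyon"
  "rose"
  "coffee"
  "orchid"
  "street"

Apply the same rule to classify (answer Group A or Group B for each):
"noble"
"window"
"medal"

Checking candidate rules against both groups, what survives is: odd length.

Group A, Group B, Group A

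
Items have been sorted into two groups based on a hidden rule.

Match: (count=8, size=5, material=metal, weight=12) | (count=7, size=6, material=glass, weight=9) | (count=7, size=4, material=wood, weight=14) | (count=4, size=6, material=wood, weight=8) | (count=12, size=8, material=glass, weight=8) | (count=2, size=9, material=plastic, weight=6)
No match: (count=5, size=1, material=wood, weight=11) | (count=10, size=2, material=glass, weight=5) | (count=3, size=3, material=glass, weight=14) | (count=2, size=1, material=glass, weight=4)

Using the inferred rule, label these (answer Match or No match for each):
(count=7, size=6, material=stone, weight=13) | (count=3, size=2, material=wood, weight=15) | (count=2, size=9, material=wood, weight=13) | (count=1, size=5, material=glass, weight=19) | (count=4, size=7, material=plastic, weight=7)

Match, No match, Match, Match, Match

The distinguishing property — size ≥ 4 — holds for all the 'Match' cases and none of the 'No match' cases.
(count=7, size=6, material=stone, weight=13) — size = 6, hence Match.
(count=3, size=2, material=wood, weight=15) — size = 2, hence No match.
(count=2, size=9, material=wood, weight=13) — size = 9, hence Match.
(count=1, size=5, material=glass, weight=19) — size = 5, hence Match.
(count=4, size=7, material=plastic, weight=7) — size = 7, hence Match.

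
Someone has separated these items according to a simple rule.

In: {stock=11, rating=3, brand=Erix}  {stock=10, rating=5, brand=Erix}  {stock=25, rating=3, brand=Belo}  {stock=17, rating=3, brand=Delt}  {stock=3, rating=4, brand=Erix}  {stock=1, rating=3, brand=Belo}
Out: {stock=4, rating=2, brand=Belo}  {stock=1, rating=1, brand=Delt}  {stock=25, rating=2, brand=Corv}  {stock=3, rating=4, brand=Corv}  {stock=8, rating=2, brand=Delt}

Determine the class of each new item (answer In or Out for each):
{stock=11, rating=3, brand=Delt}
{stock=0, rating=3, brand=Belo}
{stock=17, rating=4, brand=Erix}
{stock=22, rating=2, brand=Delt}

A rule that fits every label: brand is Erix OR rating = 3 — true of each 'In' example, false of each 'Out' one.

In, In, In, Out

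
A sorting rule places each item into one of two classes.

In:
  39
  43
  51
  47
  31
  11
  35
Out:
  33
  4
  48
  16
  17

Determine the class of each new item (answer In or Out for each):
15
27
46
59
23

In, In, Out, In, In

Every 'In' example satisfies: ≡ 3 (mod 4). None of the 'Out' examples do.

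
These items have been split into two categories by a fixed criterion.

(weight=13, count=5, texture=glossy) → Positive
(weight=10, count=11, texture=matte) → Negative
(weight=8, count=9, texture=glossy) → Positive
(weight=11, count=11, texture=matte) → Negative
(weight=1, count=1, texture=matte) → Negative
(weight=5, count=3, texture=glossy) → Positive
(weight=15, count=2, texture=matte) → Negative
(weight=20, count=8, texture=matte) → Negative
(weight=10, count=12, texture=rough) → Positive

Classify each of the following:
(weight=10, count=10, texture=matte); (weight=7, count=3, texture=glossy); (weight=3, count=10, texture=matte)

The distinguishing property — texture is not matte — holds for all the 'Positive' cases and none of the 'Negative' cases.

Negative, Positive, Negative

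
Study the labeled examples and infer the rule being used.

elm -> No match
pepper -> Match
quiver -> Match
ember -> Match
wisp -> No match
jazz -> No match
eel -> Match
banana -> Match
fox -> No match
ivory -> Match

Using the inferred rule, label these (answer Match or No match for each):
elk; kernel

No match, Match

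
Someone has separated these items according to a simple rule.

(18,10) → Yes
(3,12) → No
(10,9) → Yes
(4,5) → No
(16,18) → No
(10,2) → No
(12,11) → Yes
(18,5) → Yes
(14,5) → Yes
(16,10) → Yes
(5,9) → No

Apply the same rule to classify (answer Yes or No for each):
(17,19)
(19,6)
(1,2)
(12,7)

No, Yes, No, Yes

'Yes' ⟺ first > second AND sum ≥ 14.
(17,19): 17 < 19, 17+19 = 36, fails the rule → No.
(19,6): 19 > 6, 19+6 = 25, checks out → Yes.
(1,2): 1 < 2, 1+2 = 3, fails the rule → No.
(12,7): 12 > 7, 12+7 = 19, checks out → Yes.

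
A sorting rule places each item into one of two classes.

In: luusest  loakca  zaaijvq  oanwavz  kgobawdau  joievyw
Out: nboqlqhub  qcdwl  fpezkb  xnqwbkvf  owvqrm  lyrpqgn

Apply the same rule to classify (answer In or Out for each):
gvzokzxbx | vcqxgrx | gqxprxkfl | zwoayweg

Out, Out, Out, In

A rule that fits every label: has ≥ 3 vowels — true of each 'In' example, false of each 'Out' one.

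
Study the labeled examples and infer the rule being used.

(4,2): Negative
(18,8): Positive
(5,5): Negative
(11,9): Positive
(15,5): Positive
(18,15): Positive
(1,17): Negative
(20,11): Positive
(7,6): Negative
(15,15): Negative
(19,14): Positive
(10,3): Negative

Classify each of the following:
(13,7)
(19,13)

Every 'Positive' example satisfies: first > second AND sum ≥ 18. None of the 'Negative' examples do.

Positive, Positive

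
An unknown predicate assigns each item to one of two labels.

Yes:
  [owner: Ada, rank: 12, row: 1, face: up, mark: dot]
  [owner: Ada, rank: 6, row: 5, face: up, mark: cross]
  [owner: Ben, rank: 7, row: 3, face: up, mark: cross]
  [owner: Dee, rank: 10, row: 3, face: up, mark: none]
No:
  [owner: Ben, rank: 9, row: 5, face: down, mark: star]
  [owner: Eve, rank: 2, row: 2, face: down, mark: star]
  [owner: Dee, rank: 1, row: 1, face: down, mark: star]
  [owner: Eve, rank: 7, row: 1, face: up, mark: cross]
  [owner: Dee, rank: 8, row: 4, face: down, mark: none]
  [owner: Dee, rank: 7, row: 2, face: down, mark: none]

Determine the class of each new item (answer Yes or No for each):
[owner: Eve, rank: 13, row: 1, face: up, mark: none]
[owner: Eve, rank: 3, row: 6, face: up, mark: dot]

The classifier is using: owner is Ada OR row = 3.

No, No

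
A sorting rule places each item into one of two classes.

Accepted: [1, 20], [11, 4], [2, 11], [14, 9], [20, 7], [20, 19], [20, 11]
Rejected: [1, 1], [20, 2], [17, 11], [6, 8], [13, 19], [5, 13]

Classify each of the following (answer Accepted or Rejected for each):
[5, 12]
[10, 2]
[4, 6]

Accepted, Rejected, Rejected

The pattern is that an item is 'Accepted' exactly when: sum is odd.
[5, 12]: 5+12 = 17 — fits, so Accepted. [10, 2]: 10+2 = 12 — lacks this property, so Rejected. [4, 6]: 4+6 = 10 — lacks this property, so Rejected.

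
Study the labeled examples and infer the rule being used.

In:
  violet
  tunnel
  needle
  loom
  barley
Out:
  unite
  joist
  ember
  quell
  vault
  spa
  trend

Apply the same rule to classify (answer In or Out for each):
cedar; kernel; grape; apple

Out, In, Out, Out

The classifier is using: even length.
cedar: length 5 — fails the rule, so Out. kernel: length 6 — passes, so In. grape: length 5 — fails the rule, so Out. apple: length 5 — fails the rule, so Out.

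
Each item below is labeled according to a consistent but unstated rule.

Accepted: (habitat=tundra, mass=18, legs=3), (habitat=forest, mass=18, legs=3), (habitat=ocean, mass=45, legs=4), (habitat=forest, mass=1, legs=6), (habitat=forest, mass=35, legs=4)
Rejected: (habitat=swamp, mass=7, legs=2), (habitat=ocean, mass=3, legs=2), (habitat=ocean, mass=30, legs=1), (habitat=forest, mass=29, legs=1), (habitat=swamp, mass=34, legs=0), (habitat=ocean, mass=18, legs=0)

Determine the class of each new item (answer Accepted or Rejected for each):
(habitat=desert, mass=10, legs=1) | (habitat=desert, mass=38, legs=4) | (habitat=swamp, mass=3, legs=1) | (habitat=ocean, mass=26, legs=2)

Every 'Accepted' example satisfies: legs ≥ 3. None of the 'Rejected' examples do.
(habitat=desert, mass=10, legs=1) — legs = 1, hence Rejected.
(habitat=desert, mass=38, legs=4) — legs = 4, hence Accepted.
(habitat=swamp, mass=3, legs=1) — legs = 1, hence Rejected.
(habitat=ocean, mass=26, legs=2) — legs = 2, hence Rejected.

Rejected, Accepted, Rejected, Rejected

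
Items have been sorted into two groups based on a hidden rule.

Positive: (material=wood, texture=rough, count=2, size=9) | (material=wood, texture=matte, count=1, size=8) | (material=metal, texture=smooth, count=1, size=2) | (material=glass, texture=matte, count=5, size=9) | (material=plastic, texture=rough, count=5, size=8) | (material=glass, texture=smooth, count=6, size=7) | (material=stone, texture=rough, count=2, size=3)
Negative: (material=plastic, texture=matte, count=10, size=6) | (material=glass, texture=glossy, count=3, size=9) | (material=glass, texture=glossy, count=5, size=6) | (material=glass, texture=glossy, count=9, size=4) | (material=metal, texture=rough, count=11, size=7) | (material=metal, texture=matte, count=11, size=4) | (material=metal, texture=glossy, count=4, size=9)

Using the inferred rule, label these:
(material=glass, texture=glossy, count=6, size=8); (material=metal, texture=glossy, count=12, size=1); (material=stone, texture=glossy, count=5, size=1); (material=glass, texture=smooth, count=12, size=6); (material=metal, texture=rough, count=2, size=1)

The rule appears to be: texture is not glossy AND count ≤ 6.
(material=glass, texture=glossy, count=6, size=8) — texture is glossy, count = 6, hence Negative.
(material=metal, texture=glossy, count=12, size=1) — texture is glossy, count = 12, hence Negative.
(material=stone, texture=glossy, count=5, size=1) — texture is glossy, count = 5, hence Negative.
(material=glass, texture=smooth, count=12, size=6) — texture is smooth, count = 12, hence Negative.
(material=metal, texture=rough, count=2, size=1) — texture is rough, count = 2, hence Positive.

Negative, Negative, Negative, Negative, Positive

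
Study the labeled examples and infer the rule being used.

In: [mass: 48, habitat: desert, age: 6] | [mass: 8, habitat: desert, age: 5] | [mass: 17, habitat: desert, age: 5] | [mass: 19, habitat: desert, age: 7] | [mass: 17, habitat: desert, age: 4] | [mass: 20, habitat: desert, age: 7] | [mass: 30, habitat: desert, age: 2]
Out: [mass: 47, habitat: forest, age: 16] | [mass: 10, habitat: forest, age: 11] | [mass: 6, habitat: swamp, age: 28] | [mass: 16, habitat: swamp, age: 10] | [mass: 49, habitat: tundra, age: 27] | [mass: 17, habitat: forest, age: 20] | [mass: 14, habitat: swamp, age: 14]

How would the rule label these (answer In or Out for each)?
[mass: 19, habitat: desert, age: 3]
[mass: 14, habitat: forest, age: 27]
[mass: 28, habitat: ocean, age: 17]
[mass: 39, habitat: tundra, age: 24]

In, Out, Out, Out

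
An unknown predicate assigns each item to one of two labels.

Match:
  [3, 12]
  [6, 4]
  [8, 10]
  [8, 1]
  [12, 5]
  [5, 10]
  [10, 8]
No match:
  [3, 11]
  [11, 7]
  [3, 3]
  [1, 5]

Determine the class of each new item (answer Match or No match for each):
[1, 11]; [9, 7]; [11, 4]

The pattern is that an item is 'Match' exactly when: product is even.
[1, 11]: 1·11 = 11 — fails the rule, so No match. [9, 7]: 9·7 = 63 — fails the rule, so No match. [11, 4]: 11·4 = 44 — checks out, so Match.

No match, No match, Match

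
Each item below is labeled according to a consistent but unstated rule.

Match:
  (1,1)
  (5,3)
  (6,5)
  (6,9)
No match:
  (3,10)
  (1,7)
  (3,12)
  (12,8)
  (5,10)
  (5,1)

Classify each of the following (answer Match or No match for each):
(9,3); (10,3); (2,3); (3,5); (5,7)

No match, No match, Match, Match, Match

All 'Match' examples share one property — |first − second| ≤ 3 — and every 'No match' example lacks it.
(9,3): |9−3| = 6, does not pass → No match. (10,3): |10−3| = 7, does not pass → No match. (2,3): |2−3| = 1, matches → Match. (3,5): |3−5| = 2, matches → Match. (5,7): |5−7| = 2, matches → Match.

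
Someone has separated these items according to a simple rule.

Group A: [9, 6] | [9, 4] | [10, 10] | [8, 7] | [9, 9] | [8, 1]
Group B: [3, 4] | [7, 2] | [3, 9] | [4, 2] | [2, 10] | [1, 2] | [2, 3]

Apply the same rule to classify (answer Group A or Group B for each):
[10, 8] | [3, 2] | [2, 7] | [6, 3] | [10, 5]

Group A, Group B, Group B, Group B, Group A

Every 'Group A' example satisfies: first ≥ 8. None of the 'Group B' examples do.
[10, 8]: first 10 — has this property, so Group A. [3, 2]: first 3 — fails the rule, so Group B. [2, 7]: first 2 — fails the rule, so Group B. [6, 3]: first 6 — fails the rule, so Group B. [10, 5]: first 10 — has this property, so Group A.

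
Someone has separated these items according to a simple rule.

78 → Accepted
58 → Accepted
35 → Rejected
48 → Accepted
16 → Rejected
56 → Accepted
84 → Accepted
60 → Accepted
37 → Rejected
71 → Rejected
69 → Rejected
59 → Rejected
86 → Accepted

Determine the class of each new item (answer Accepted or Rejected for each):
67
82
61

Rejected, Accepted, Rejected

The classifier is using: even AND at least 35.
67 — 67 is odd, 67 ≥ 35, hence Rejected.
82 — 82 is even, 82 ≥ 35, hence Accepted.
61 — 61 is odd, 61 ≥ 35, hence Rejected.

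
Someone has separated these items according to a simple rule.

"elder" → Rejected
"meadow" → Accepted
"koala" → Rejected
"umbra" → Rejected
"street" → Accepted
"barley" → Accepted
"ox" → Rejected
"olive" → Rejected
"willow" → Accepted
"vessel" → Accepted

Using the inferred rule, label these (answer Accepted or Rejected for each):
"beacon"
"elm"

Accepted, Rejected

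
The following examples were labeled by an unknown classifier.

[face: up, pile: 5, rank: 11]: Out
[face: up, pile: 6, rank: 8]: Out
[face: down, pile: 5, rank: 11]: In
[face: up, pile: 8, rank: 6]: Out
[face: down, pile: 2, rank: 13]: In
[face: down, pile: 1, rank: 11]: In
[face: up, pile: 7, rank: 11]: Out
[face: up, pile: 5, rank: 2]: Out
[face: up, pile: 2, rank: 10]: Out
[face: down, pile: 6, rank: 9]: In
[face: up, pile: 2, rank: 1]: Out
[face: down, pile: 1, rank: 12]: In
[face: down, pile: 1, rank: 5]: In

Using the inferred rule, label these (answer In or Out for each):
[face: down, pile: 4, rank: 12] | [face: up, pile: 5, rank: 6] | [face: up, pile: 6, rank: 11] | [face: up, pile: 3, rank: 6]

The distinguishing property — face is down — holds for all the 'In' cases and none of the 'Out' cases.

In, Out, Out, Out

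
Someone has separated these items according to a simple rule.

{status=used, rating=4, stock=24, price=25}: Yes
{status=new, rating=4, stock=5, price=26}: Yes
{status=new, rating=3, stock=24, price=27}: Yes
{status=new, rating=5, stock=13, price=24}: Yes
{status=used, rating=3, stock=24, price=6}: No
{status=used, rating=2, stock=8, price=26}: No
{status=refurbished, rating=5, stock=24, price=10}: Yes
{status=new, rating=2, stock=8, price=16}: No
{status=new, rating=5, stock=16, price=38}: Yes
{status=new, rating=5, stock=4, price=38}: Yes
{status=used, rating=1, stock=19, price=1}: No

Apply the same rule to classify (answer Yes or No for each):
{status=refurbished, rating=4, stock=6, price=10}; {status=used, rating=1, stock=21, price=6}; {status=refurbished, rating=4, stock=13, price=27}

A rule that fits every label: rating ≥ 3 AND price ≥ 10 — true of each 'Yes' example, false of each 'No' one.

Yes, No, Yes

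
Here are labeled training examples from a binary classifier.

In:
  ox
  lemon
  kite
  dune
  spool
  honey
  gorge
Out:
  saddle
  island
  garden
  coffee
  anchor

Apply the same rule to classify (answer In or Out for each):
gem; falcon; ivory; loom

'In' ⟺ length ≤ 5.
gem: In (length 3).
falcon: Out (length 6).
ivory: In (length 5).
loom: In (length 4).

In, Out, In, In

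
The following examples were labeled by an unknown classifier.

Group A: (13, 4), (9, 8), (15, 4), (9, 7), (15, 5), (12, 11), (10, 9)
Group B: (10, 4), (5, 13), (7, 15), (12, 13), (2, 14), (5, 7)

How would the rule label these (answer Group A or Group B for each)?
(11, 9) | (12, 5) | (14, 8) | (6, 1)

Group A, Group A, Group A, Group B

The pattern is that an item is 'Group A' exactly when: first > second AND sum ≥ 16.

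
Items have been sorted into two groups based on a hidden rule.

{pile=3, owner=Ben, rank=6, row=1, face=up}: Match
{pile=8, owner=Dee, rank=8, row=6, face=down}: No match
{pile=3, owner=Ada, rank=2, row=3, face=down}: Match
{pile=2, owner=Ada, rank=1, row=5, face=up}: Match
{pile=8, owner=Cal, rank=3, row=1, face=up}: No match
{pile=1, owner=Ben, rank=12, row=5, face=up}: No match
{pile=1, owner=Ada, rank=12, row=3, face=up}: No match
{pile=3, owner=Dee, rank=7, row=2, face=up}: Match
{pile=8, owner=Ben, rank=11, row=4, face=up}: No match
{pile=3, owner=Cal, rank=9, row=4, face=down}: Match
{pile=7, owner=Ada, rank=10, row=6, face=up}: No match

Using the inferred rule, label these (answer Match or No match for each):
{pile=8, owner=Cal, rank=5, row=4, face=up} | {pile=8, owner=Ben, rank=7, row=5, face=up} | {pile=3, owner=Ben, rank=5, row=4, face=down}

The common property of the 'Match' items is: pile ≤ 3 AND rank ≤ 9. No 'No match' item has it.
{pile=8, owner=Cal, rank=5, row=4, face=up} → pile = 8, rank = 5 → No match. {pile=8, owner=Ben, rank=7, row=5, face=up} → pile = 8, rank = 7 → No match. {pile=3, owner=Ben, rank=5, row=4, face=down} → pile = 3, rank = 5 → Match.

No match, No match, Match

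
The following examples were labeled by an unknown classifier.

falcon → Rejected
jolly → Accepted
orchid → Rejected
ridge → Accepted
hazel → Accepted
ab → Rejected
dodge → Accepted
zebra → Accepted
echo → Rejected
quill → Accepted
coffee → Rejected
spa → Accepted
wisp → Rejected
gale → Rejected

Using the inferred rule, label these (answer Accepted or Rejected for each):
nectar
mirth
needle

Rejected, Accepted, Rejected

The rule appears to be: odd length.
nectar: Rejected (length 6). mirth: Accepted (length 5). needle: Rejected (length 6).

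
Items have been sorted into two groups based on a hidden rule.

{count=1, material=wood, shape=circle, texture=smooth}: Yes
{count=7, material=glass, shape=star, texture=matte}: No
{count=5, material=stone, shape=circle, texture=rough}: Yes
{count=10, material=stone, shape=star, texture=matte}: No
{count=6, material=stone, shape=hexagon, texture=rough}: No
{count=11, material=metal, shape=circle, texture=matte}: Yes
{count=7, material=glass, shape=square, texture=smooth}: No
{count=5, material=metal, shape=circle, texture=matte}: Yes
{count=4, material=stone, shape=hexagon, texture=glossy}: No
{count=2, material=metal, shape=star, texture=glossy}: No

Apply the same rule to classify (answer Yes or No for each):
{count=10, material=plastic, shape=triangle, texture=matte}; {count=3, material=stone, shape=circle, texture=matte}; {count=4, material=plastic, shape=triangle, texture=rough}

No, Yes, No

All 'Yes' examples share one property — shape is circle — and every 'No' example lacks it.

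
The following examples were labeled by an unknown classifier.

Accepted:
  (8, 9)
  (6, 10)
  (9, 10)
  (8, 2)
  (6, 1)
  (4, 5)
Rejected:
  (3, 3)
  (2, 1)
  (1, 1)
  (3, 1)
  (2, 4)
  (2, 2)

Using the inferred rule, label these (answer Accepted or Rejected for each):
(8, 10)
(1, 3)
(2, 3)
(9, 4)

The classifier is using: sum ≥ 7.
Accepted: (8, 10), since 8+10 = 18. Rejected: (1, 3), since 1+3 = 4. Rejected: (2, 3), since 2+3 = 5. Accepted: (9, 4), since 9+4 = 13.

Accepted, Rejected, Rejected, Accepted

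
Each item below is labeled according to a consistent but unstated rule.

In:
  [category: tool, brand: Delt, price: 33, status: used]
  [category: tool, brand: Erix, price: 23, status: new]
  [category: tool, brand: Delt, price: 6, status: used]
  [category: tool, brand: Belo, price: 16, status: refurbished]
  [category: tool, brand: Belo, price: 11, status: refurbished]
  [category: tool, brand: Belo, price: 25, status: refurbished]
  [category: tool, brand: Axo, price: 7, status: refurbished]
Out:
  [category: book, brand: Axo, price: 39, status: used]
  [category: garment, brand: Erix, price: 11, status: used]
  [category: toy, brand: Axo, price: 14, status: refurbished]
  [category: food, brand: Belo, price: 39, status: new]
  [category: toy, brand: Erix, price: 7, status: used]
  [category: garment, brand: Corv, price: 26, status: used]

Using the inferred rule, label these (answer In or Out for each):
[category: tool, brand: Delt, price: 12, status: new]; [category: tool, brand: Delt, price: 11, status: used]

In, In

Every 'In' example satisfies: category is tool. None of the 'Out' examples do.
[category: tool, brand: Delt, price: 12, status: new]: category is tool — satisfies this, so In.
[category: tool, brand: Delt, price: 11, status: used]: category is tool — satisfies this, so In.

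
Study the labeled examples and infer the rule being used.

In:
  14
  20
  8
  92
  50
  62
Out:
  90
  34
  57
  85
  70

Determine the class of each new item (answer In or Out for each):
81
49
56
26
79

Out, Out, In, In, Out

Rule: ≡ 2 (mod 3). This holds for each 'In' example and fails for each 'Out' one.
81: Out (81 mod 3 = 0). 49: Out (49 mod 3 = 1). 56: In (56 mod 3 = 2). 26: In (26 mod 3 = 2). 79: Out (79 mod 3 = 1).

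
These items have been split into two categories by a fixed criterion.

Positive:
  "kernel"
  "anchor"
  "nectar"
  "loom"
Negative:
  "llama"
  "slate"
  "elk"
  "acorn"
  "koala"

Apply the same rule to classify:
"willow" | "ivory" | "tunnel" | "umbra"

Positive, Negative, Positive, Negative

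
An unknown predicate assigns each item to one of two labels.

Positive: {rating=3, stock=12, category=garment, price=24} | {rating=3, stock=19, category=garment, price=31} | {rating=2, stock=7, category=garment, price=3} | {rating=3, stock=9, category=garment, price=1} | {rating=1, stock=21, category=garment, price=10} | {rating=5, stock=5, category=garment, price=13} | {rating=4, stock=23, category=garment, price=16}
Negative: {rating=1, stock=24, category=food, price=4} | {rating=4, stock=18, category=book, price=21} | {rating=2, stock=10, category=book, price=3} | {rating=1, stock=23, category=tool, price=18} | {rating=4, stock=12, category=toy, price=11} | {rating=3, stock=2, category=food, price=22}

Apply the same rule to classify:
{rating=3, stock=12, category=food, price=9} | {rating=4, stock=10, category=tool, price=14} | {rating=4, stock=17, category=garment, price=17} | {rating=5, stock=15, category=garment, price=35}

Negative, Negative, Positive, Positive

The rule appears to be: category is garment.
{rating=3, stock=12, category=food, price=9}: category is food — lacks this property, so Negative.
{rating=4, stock=10, category=tool, price=14}: category is tool — lacks this property, so Negative.
{rating=4, stock=17, category=garment, price=17}: category is garment — satisfies this, so Positive.
{rating=5, stock=15, category=garment, price=35}: category is garment — satisfies this, so Positive.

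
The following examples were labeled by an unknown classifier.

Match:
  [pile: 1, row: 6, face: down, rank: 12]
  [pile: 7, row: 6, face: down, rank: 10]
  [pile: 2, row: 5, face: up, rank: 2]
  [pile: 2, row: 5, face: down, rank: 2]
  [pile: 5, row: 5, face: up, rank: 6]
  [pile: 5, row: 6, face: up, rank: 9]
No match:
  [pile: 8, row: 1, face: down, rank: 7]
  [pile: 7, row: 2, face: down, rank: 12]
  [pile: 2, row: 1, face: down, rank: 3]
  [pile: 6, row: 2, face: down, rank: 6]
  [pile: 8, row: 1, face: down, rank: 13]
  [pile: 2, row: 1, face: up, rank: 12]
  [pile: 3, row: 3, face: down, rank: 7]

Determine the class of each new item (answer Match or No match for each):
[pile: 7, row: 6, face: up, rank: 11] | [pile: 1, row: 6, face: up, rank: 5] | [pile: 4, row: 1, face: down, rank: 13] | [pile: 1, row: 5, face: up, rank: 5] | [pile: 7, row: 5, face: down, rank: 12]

The classifier is using: row ≥ 5.
[pile: 7, row: 6, face: up, rank: 11] → row = 6 → Match.
[pile: 1, row: 6, face: up, rank: 5] → row = 6 → Match.
[pile: 4, row: 1, face: down, rank: 13] → row = 1 → No match.
[pile: 1, row: 5, face: up, rank: 5] → row = 5 → Match.
[pile: 7, row: 5, face: down, rank: 12] → row = 5 → Match.

Match, Match, No match, Match, Match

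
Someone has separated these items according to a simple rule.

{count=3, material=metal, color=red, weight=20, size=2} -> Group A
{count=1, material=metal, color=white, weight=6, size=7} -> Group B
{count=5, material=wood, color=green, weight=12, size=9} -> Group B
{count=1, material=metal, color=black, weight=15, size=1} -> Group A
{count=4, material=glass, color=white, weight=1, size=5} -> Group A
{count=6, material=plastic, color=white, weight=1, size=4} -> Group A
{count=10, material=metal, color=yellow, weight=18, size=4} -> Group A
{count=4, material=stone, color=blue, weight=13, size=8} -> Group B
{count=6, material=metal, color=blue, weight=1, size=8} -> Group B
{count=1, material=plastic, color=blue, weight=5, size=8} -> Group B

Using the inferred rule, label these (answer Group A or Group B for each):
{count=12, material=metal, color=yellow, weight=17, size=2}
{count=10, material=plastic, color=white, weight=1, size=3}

'Group A' ⟺ size ≤ 5.
{count=12, material=metal, color=yellow, weight=17, size=2} — size = 2, hence Group A. {count=10, material=plastic, color=white, weight=1, size=3} — size = 3, hence Group A.

Group A, Group A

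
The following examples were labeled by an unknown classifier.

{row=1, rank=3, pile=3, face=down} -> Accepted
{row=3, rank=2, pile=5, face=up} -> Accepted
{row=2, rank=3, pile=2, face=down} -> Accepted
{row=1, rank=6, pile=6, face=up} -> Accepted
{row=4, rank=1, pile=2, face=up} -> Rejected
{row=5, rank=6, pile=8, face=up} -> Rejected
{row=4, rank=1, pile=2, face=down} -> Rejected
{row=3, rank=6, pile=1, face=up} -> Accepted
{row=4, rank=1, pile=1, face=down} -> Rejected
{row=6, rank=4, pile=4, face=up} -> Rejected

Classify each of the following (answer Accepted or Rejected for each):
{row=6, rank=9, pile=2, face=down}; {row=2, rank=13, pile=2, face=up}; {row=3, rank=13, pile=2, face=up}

Rejected, Accepted, Accepted

Every 'Accepted' example satisfies: row ≤ 3. None of the 'Rejected' examples do.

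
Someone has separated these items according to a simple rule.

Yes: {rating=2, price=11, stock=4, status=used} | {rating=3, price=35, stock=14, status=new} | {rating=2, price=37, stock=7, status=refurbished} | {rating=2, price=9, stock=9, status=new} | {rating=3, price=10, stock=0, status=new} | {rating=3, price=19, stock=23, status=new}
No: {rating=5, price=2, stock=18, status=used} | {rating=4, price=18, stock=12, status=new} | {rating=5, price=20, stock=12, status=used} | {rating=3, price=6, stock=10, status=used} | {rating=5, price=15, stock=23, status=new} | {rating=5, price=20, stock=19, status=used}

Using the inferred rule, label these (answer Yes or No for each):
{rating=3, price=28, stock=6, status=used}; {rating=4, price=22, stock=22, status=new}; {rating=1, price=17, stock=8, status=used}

The simplest hypothesis consistent with all the labels is: rating ≤ 3 AND price ≥ 9.

Yes, No, Yes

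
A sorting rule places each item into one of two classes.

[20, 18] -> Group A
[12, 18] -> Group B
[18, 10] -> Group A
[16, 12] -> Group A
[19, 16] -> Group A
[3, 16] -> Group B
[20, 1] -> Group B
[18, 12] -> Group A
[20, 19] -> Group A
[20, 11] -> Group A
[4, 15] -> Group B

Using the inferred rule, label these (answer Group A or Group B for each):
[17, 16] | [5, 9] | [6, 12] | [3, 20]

The common property of the 'Group A' items is: first > second AND sum ≥ 28. No 'Group B' item has it.
[17, 16] — 17 > 16, 17+16 = 33, hence Group A.
[5, 9] — 5 < 9, 5+9 = 14, hence Group B.
[6, 12] — 6 < 12, 6+12 = 18, hence Group B.
[3, 20] — 3 < 20, 3+20 = 23, hence Group B.

Group A, Group B, Group B, Group B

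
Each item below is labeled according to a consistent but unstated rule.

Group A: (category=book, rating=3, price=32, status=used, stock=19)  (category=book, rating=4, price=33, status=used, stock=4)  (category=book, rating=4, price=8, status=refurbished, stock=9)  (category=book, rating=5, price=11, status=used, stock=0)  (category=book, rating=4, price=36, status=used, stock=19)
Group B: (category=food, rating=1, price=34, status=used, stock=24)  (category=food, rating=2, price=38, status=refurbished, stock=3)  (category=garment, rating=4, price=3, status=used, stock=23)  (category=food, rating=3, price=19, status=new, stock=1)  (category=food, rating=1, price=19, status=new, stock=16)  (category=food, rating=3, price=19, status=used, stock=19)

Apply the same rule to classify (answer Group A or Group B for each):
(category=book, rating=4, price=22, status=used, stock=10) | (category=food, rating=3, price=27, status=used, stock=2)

Group A, Group B

The common property of the 'Group A' items is: category is book. No 'Group B' item has it.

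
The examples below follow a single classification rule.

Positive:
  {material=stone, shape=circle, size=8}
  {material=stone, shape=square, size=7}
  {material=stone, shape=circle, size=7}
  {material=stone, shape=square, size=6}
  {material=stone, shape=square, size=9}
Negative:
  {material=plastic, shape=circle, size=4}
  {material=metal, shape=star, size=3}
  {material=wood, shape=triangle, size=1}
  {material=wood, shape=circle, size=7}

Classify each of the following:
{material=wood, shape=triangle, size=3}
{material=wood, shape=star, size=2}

Negative, Negative

One predicate separates the groups cleanly: material is stone.
{material=wood, shape=triangle, size=3}: Negative (material is wood).
{material=wood, shape=star, size=2}: Negative (material is wood).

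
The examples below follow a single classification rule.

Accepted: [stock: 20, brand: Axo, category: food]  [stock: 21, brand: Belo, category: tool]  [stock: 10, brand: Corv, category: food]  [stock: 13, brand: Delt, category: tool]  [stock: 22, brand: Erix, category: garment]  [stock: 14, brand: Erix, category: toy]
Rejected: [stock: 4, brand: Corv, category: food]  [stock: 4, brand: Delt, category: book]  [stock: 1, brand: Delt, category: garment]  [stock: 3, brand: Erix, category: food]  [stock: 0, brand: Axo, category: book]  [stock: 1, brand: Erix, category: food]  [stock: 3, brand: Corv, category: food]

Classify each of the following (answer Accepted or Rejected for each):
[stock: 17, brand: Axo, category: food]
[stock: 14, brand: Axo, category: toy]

All 'Accepted' examples share one property — stock ≥ 10 — and every 'Rejected' example lacks it.

Accepted, Accepted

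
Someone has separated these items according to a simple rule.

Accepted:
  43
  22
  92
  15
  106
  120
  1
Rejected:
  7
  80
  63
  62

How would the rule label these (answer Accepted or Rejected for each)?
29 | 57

Accepted, Accepted

Every 'Accepted' example satisfies: ≡ 1 (mod 7). None of the 'Rejected' examples do.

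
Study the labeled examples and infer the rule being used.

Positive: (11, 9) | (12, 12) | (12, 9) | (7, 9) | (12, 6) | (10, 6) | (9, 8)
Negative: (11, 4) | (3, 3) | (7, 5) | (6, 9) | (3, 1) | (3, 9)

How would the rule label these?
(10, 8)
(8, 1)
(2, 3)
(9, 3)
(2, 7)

Positive, Negative, Negative, Negative, Negative

The common property of the 'Positive' items is: sum ≥ 16. No 'Negative' item has it.
(10, 8): 10+8 = 18, qualifies → Positive. (8, 1): 8+1 = 9, lacks this property → Negative. (2, 3): 2+3 = 5, lacks this property → Negative. (9, 3): 9+3 = 12, lacks this property → Negative. (2, 7): 2+7 = 9, lacks this property → Negative.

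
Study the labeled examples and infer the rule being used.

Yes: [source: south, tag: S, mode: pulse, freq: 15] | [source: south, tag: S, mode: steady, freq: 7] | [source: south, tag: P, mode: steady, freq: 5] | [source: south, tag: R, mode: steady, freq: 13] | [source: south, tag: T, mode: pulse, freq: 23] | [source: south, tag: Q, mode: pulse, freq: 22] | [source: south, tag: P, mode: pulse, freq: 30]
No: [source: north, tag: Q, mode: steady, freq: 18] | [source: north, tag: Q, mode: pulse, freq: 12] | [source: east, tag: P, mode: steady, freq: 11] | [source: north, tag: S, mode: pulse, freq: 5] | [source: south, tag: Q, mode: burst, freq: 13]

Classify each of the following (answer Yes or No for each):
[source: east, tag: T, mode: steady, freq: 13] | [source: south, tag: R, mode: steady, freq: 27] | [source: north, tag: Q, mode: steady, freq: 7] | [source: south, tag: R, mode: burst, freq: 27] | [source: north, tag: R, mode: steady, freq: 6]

No, Yes, No, No, No

The classifier is using: mode is not burst AND source is south.
[source: east, tag: T, mode: steady, freq: 13]: mode is steady, source is east, does not satisfy this → No.
[source: south, tag: R, mode: steady, freq: 27]: mode is steady, source is south, satisfies this → Yes.
[source: north, tag: Q, mode: steady, freq: 7]: mode is steady, source is north, does not satisfy this → No.
[source: south, tag: R, mode: burst, freq: 27]: mode is burst, source is south, does not satisfy this → No.
[source: north, tag: R, mode: steady, freq: 6]: mode is steady, source is north, does not satisfy this → No.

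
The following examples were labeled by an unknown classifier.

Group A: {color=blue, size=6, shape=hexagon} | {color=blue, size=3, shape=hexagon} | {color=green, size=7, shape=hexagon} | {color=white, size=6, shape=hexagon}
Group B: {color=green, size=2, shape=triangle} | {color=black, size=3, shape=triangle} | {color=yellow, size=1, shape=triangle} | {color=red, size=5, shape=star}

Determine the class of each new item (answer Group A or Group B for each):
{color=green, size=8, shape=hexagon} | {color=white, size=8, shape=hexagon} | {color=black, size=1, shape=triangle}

Group A, Group A, Group B

Looking at the examples, the only property every 'Group A' case has and every 'Group B' case lacks is: shape is hexagon.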